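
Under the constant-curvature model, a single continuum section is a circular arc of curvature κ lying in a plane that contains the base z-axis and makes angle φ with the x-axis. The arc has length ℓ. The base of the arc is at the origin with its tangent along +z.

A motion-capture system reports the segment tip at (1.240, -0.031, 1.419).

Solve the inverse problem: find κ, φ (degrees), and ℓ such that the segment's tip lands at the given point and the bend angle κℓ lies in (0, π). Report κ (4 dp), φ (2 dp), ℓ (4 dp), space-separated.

ρ = √(x²+y²) = √(1.240² + -0.031²) = 1.24039
φ = atan2(y, x) mod 360° = atan2(-0.031, 1.240) = 358.5679°
|p|² = ρ² + z² = 1.24039² + 1.419² = 3.55212
κ = 2ρ / |p|² = 2×1.24039 / 3.55212 = 0.69839
θ = 2·atan2(ρ, z) = 2·atan2(1.24039, 1.419) = 1.43667 rad
ℓ = θ/κ = 1.43667/0.69839 = 2.05711

0.6984 358.57 2.0571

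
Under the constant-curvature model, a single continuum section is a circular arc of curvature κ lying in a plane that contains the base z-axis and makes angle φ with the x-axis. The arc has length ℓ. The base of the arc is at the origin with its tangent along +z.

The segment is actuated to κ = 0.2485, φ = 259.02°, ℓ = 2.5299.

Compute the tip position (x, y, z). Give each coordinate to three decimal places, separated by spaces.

-0.147 -0.755 2.367

θ = κ·ℓ = 0.2485 × 2.5299 = 0.62868 rad
ρ = (1 − cos θ)/κ = (1 − 0.80880)/0.2485 = 0.76940
z = sin θ / κ = 0.58808/0.2485 = 2.36651
x = ρ cos φ = 0.76940 × cos(259.02°) = -0.14654
y = ρ sin φ = 0.76940 × sin(259.02°) = -0.75531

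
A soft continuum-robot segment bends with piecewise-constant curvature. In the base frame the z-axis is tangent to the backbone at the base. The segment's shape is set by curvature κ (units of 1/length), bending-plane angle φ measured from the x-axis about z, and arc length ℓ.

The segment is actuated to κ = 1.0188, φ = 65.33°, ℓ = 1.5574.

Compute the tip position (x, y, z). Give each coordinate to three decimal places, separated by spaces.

0.416 0.906 0.981

θ = κ·ℓ = 1.0188 × 1.5574 = 1.58668 rad
ρ = (1 − cos θ)/κ = (1 − -0.01588)/1.0188 = 0.99714
z = sin θ / κ = 0.99987/1.0188 = 0.98142
x = ρ cos φ = 0.99714 × cos(65.33°) = 0.41620
y = ρ sin φ = 0.99714 × sin(65.33°) = 0.90612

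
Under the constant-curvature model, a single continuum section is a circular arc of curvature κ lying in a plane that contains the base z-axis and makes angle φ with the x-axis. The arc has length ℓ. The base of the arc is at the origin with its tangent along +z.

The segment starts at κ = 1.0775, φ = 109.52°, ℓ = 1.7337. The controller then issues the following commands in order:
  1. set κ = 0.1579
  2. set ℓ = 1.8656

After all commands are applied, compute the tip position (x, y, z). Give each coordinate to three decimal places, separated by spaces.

-0.091 0.257 1.839

initial: κ=1.0775, φ=109.52°, ℓ=1.7337
cmd 1: set κ=0.1579 → (κ,φ,ℓ)=(0.1579,109.52°,1.7337) → tip=(-0.0788,0.2223,1.7121)
cmd 2: set ℓ=1.8656 → (κ,φ,ℓ)=(0.1579,109.52°,1.8656) → tip=(-0.0912,0.2571,1.8387)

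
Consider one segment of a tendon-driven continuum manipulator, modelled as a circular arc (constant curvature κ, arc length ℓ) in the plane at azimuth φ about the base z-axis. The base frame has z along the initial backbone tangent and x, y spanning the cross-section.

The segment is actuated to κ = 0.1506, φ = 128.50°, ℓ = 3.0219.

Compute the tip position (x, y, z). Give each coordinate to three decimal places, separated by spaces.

-0.421 0.529 2.919

θ = κ·ℓ = 0.1506 × 3.0219 = 0.45510 rad
ρ = (1 − cos θ)/κ = (1 − 0.89822)/0.1506 = 0.67584
z = sin θ / κ = 0.43955/0.1506 = 2.91866
x = ρ cos φ = 0.67584 × cos(128.50°) = -0.42072
y = ρ sin φ = 0.67584 × sin(128.50°) = 0.52892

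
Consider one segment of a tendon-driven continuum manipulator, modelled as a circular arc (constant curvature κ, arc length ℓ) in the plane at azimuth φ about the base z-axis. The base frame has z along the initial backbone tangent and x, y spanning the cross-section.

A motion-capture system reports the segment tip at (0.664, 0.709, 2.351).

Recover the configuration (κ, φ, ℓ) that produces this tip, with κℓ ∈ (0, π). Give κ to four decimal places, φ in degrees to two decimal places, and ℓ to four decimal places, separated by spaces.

0.3002 46.88 2.6100

ρ = √(x²+y²) = √(0.664² + 0.709²) = 0.97138
φ = atan2(y, x) mod 360° = atan2(0.709, 0.664) = 46.8772°
|p|² = ρ² + z² = 0.97138² + 2.351² = 6.47078
κ = 2ρ / |p|² = 2×0.97138 / 6.47078 = 0.30024
θ = 2·atan2(ρ, z) = 2·atan2(0.97138, 2.351) = 0.78363 rad
ℓ = θ/κ = 0.78363/0.30024 = 2.61004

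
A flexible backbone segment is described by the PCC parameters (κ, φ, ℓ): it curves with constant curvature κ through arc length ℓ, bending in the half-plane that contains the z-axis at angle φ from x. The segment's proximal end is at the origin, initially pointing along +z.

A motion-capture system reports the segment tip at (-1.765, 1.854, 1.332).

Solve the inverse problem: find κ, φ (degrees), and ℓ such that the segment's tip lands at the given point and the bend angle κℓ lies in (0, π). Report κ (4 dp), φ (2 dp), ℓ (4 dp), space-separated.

0.6148 133.59 3.5489

ρ = √(x²+y²) = √(-1.765² + 1.854²) = 2.55979
φ = atan2(y, x) mod 360° = atan2(1.854, -1.765) = 133.5912°
|p|² = ρ² + z² = 2.55979² + 1.332² = 8.32677
κ = 2ρ / |p|² = 2×2.55979 / 8.32677 = 0.61483
θ = 2·atan2(ρ, z) = 2·atan2(2.55979, 1.332) = 2.18200 rad
ℓ = θ/κ = 2.18200/0.61483 = 3.54891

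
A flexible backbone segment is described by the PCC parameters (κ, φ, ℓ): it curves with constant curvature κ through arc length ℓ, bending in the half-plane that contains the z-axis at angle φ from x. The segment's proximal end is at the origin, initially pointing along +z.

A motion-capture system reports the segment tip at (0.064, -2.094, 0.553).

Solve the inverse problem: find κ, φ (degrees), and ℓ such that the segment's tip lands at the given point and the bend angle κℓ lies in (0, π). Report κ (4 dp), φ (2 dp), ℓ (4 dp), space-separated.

0.8925 271.75 2.9417

ρ = √(x²+y²) = √(0.064² + -2.094²) = 2.09498
φ = atan2(y, x) mod 360° = atan2(-2.094, 0.064) = 271.7506°
|p|² = ρ² + z² = 2.09498² + 0.553² = 4.69474
κ = 2ρ / |p|² = 2×2.09498 / 4.69474 = 0.89248
θ = 2·atan2(ρ, z) = 2·atan2(2.09498, 0.553) = 2.62544 rad
ℓ = θ/κ = 2.62544/0.89248 = 2.94174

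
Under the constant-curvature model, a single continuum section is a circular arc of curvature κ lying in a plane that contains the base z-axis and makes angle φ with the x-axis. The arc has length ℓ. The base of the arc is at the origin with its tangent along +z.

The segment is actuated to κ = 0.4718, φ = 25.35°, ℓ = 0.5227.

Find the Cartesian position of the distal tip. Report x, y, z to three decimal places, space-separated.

0.058 0.027 0.517

θ = κ·ℓ = 0.4718 × 0.5227 = 0.24661 rad
ρ = (1 − cos θ)/κ = (1 − 0.96975)/0.4718 = 0.06413
z = sin θ / κ = 0.24412/0.4718 = 0.51742
x = ρ cos φ = 0.06413 × cos(25.35°) = 0.05795
y = ρ sin φ = 0.06413 × sin(25.35°) = 0.02746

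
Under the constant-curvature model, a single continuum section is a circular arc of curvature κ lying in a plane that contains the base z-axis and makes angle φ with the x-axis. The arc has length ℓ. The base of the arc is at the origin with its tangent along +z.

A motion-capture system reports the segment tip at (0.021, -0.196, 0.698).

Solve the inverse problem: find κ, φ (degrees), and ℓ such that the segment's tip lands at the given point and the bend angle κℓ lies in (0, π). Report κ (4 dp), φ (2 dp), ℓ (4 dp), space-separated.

ρ = √(x²+y²) = √(0.021² + -0.196²) = 0.19712
φ = atan2(y, x) mod 360° = atan2(-0.196, 0.021) = 276.1155°
|p|² = ρ² + z² = 0.19712² + 0.698² = 0.52606
κ = 2ρ / |p|² = 2×0.19712 / 0.52606 = 0.74943
θ = 2·atan2(ρ, z) = 2·atan2(0.19712, 0.698) = 0.55048 rad
ℓ = θ/κ = 0.55048/0.74943 = 0.73454

0.7494 276.12 0.7345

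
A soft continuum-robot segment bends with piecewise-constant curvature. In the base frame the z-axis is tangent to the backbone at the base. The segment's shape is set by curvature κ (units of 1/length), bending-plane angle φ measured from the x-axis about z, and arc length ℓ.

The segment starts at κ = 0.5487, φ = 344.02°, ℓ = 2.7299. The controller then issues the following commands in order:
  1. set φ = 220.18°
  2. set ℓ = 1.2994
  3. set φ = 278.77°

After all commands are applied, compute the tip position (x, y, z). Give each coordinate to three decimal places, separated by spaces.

0.068 -0.439 1.192

initial: κ=0.5487, φ=344.02°, ℓ=2.7299
cmd 1: set φ=220.18° → (κ,φ,ℓ)=(0.5487,220.18°,2.7299) → tip=(-1.2910,-1.0902,1.8176)
cmd 2: set ℓ=1.2994 → (κ,φ,ℓ)=(0.5487,220.18°,1.2994) → tip=(-0.3392,-0.2864,1.1921)
cmd 3: set φ=278.77° → (κ,φ,ℓ)=(0.5487,278.77°,1.2994) → tip=(0.0677,-0.4387,1.1921)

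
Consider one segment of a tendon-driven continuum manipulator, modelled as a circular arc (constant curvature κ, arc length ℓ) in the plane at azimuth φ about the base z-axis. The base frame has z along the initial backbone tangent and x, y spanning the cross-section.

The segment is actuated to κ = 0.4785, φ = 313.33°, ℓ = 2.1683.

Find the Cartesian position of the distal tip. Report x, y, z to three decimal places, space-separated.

θ = κ·ℓ = 0.4785 × 2.1683 = 1.03753 rad
ρ = (1 − cos θ)/κ = (1 − 0.50835)/0.4785 = 1.02749
z = sin θ / κ = 0.86115/0.4785 = 1.79969
x = ρ cos φ = 1.02749 × cos(313.33°) = 0.70506
y = ρ sin φ = 1.02749 × sin(313.33°) = -0.74741

0.705 -0.747 1.800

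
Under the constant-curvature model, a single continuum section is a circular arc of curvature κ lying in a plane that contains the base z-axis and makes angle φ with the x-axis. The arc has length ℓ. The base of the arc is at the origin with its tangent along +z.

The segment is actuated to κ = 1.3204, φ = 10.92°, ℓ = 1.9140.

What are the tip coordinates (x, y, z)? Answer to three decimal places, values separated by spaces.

θ = κ·ℓ = 1.3204 × 1.9140 = 2.52725 rad
ρ = (1 − cos θ)/κ = (1 − -0.81715)/1.3204 = 1.37621
z = sin θ / κ = 0.57643/1.3204 = 0.43655
x = ρ cos φ = 1.37621 × cos(10.92°) = 1.35129
y = ρ sin φ = 1.37621 × sin(10.92°) = 0.26071

1.351 0.261 0.437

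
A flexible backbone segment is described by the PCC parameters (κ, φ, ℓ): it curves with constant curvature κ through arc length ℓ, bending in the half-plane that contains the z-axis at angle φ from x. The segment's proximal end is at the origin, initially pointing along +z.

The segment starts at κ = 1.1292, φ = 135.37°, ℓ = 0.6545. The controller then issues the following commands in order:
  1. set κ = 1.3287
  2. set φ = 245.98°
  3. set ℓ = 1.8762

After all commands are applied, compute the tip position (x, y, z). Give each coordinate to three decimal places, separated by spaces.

initial: κ=1.1292, φ=135.37°, ℓ=0.6545
cmd 1: set κ=1.3287 → (κ,φ,ℓ)=(1.3287,135.37°,0.6545) → tip=(-0.1901,0.1876,0.5751)
cmd 2: set φ=245.98° → (κ,φ,ℓ)=(1.3287,245.98°,0.6545) → tip=(-0.1087,-0.2440,0.5751)
cmd 3: set ℓ=1.8762 → (κ,φ,ℓ)=(1.3287,245.98°,1.8762) → tip=(-0.5505,-1.2352,0.4547)

-0.550 -1.235 0.455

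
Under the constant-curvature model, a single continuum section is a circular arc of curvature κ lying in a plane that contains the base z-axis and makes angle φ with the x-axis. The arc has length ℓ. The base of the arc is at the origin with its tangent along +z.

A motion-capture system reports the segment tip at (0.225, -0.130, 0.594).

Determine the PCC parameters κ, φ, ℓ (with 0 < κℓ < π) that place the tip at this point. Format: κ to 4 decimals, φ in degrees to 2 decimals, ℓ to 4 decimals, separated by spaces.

1.2363 329.98 0.6671

ρ = √(x²+y²) = √(0.225² + -0.130²) = 0.25986
φ = atan2(y, x) mod 360° = atan2(-0.130, 0.225) = 329.9816°
|p|² = ρ² + z² = 0.25986² + 0.594² = 0.42036
κ = 2ρ / |p|² = 2×0.25986 / 0.42036 = 1.23635
θ = 2·atan2(ρ, z) = 2·atan2(0.25986, 0.594) = 0.82477 rad
ℓ = θ/κ = 0.82477/1.23635 = 0.66710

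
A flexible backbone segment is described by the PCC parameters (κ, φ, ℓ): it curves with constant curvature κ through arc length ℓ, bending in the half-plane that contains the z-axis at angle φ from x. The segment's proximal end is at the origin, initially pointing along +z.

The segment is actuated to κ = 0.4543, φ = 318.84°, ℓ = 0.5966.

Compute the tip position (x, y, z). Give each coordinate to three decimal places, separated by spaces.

0.060 -0.053 0.589

θ = κ·ℓ = 0.4543 × 0.5966 = 0.27104 rad
ρ = (1 − cos θ)/κ = (1 − 0.96349)/0.4543 = 0.08036
z = sin θ / κ = 0.26773/0.4543 = 0.58932
x = ρ cos φ = 0.08036 × cos(318.84°) = 0.06050
y = ρ sin φ = 0.08036 × sin(318.84°) = -0.05289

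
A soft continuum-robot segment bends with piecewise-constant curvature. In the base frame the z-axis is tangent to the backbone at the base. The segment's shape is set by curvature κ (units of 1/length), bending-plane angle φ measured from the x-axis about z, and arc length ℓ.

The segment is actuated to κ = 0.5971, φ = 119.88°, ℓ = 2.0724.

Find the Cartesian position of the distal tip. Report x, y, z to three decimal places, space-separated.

θ = κ·ℓ = 0.5971 × 2.0724 = 1.23743 rad
ρ = (1 − cos θ)/κ = (1 − 0.32723)/0.5971 = 1.12674
z = sin θ / κ = 0.94495/0.5971 = 1.58256
x = ρ cos φ = 1.12674 × cos(119.88°) = -0.56132
y = ρ sin φ = 1.12674 × sin(119.88°) = 0.97696

-0.561 0.977 1.583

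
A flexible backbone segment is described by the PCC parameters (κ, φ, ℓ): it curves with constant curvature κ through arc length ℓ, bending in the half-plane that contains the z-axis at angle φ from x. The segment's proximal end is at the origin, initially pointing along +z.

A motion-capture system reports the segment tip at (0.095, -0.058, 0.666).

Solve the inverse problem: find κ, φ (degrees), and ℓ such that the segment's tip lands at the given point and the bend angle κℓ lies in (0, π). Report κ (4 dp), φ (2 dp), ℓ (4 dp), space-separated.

ρ = √(x²+y²) = √(0.095² + -0.058²) = 0.11131
φ = atan2(y, x) mod 360° = atan2(-0.058, 0.095) = 328.5948°
|p|² = ρ² + z² = 0.11131² + 0.666² = 0.45595
κ = 2ρ / |p|² = 2×0.11131 / 0.45595 = 0.48824
θ = 2·atan2(ρ, z) = 2·atan2(0.11131, 0.666) = 0.33119 rad
ℓ = θ/κ = 0.33119/0.48824 = 0.67833

0.4882 328.59 0.6783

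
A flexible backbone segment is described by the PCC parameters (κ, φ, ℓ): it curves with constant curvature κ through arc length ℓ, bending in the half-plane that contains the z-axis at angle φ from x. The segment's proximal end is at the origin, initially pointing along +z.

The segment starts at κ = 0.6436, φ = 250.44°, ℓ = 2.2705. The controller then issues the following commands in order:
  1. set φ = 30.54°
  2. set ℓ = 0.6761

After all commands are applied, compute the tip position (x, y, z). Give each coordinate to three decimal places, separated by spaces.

initial: κ=0.6436, φ=250.44°, ℓ=2.2705
cmd 1: set φ=30.54° → (κ,φ,ℓ)=(0.6436,30.54°,2.2705) → tip=(1.1920,0.7032,1.5445)
cmd 2: set ℓ=0.6761 → (κ,φ,ℓ)=(0.6436,30.54°,0.6761) → tip=(0.1247,0.0736,0.6550)

0.125 0.074 0.655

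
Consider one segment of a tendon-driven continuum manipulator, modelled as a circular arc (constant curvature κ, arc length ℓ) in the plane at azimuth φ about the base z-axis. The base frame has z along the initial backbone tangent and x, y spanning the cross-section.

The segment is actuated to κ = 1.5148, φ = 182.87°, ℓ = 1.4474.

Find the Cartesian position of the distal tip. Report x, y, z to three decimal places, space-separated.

-1.043 -0.052 0.537

θ = κ·ℓ = 1.5148 × 1.4474 = 2.19252 rad
ρ = (1 − cos θ)/κ = (1 − -0.58244)/1.5148 = 1.04465
z = sin θ / κ = 0.81287/1.5148 = 0.53662
x = ρ cos φ = 1.04465 × cos(182.87°) = -1.04334
y = ρ sin φ = 1.04465 × sin(182.87°) = -0.05231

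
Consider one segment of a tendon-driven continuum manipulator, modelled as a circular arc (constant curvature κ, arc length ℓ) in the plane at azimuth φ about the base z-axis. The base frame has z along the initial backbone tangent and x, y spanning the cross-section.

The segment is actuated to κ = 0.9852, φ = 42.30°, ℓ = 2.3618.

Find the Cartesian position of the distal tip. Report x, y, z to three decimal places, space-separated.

1.266 1.152 0.738

θ = κ·ℓ = 0.9852 × 2.3618 = 2.32685 rad
ρ = (1 − cos θ)/κ = (1 − -0.68605)/0.9852 = 1.71138
z = sin θ / κ = 0.72755/0.9852 = 0.73848
x = ρ cos φ = 1.71138 × cos(42.30°) = 1.26579
y = ρ sin φ = 1.71138 × sin(42.30°) = 1.15178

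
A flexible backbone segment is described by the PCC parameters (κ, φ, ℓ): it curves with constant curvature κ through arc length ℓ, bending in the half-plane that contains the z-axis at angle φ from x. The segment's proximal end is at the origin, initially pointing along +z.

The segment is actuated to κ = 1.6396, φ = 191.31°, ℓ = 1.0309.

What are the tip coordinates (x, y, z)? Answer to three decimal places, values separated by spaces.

-0.669 -0.134 0.606

θ = κ·ℓ = 1.6396 × 1.0309 = 1.69026 rad
ρ = (1 − cos θ)/κ = (1 − -0.11918)/1.6396 = 0.68260
z = sin θ / κ = 0.99287/1.6396 = 0.60556
x = ρ cos φ = 0.68260 × cos(191.31°) = -0.66934
y = ρ sin φ = 0.68260 × sin(191.31°) = -0.13387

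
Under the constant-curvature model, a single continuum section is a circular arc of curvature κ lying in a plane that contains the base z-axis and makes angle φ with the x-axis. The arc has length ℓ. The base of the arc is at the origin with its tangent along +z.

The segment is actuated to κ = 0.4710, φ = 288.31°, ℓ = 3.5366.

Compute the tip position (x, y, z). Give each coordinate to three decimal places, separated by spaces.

θ = κ·ℓ = 0.4710 × 3.5366 = 1.66574 rad
ρ = (1 − cos θ)/κ = (1 − -0.09480)/0.4710 = 2.32442
z = sin θ / κ = 0.99550/0.4710 = 2.11358
x = ρ cos φ = 2.32442 × cos(288.31°) = 0.73023
y = ρ sin φ = 2.32442 × sin(288.31°) = -2.20673

0.730 -2.207 2.114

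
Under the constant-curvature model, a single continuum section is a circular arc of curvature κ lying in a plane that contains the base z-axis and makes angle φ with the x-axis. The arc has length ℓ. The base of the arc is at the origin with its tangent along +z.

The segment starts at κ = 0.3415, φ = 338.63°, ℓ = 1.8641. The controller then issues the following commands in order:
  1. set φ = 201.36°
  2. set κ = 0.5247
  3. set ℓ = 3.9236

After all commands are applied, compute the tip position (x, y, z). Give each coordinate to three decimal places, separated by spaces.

initial: κ=0.3415, φ=338.63°, ℓ=1.8641
cmd 1: set φ=201.36° → (κ,φ,ℓ)=(0.3415,201.36°,1.8641) → tip=(-0.5342,-0.2089,1.7407)
cmd 2: set κ=0.5247 → (κ,φ,ℓ)=(0.5247,201.36°,1.8641) → tip=(-0.7834,-0.3064,1.5808)
cmd 3: set ℓ=3.9236 → (κ,φ,ℓ)=(0.5247,201.36°,3.9236) → tip=(-2.6070,-1.0196,1.6835)

-2.607 -1.020 1.683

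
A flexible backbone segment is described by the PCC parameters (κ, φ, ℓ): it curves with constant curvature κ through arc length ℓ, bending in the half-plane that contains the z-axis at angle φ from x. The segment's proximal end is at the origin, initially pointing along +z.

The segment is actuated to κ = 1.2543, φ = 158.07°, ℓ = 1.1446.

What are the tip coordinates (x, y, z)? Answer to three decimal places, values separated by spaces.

θ = κ·ℓ = 1.2543 × 1.1446 = 1.43567 rad
ρ = (1 − cos θ)/κ = (1 − 0.13471)/1.2543 = 0.68986
z = sin θ / κ = 0.99088/1.2543 = 0.78999
x = ρ cos φ = 0.68986 × cos(158.07°) = -0.63994
y = ρ sin φ = 0.68986 × sin(158.07°) = 0.25764

-0.640 0.258 0.790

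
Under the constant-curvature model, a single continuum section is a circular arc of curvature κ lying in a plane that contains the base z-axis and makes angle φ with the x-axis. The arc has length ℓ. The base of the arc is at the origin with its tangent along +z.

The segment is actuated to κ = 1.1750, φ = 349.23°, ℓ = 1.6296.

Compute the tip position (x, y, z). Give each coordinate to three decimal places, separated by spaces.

θ = κ·ℓ = 1.1750 × 1.6296 = 1.91478 rad
ρ = (1 − cos θ)/κ = (1 − -0.33724)/1.1750 = 1.13808
z = sin θ / κ = 0.94142/1.1750 = 0.80121
x = ρ cos φ = 1.13808 × cos(349.23°) = 1.11803
y = ρ sin φ = 1.13808 × sin(349.23°) = -0.21267

1.118 -0.213 0.801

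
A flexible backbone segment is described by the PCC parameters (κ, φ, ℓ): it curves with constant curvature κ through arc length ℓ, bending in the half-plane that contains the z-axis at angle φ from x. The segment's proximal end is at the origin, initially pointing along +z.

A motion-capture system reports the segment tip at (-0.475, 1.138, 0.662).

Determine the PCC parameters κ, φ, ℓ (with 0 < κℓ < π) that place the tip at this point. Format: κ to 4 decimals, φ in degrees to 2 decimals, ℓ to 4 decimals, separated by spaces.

1.2590 112.66 1.7126

ρ = √(x²+y²) = √(-0.475² + 1.138²) = 1.23315
φ = atan2(y, x) mod 360° = atan2(1.138, -0.475) = 112.6556°
|p|² = ρ² + z² = 1.23315² + 0.662² = 1.95891
κ = 2ρ / |p|² = 2×1.23315 / 1.95891 = 1.25902
θ = 2·atan2(ρ, z) = 2·atan2(1.23315, 0.662) = 2.15623 rad
ℓ = θ/κ = 2.15623/1.25902 = 1.71263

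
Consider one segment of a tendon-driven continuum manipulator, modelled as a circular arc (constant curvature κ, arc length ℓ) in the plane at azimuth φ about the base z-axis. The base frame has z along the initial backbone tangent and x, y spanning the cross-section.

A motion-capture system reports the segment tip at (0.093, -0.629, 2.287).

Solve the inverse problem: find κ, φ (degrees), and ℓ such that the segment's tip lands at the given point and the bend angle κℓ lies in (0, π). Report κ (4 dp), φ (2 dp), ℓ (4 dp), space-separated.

0.2257 278.41 2.4031

ρ = √(x²+y²) = √(0.093² + -0.629²) = 0.63584
φ = atan2(y, x) mod 360° = atan2(-0.629, 0.093) = 278.4105°
|p|² = ρ² + z² = 0.63584² + 2.287² = 5.63466
κ = 2ρ / |p|² = 2×0.63584 / 5.63466 = 0.22569
θ = 2·atan2(ρ, z) = 2·atan2(0.63584, 2.287) = 0.54235 rad
ℓ = θ/κ = 0.54235/0.22569 = 2.40309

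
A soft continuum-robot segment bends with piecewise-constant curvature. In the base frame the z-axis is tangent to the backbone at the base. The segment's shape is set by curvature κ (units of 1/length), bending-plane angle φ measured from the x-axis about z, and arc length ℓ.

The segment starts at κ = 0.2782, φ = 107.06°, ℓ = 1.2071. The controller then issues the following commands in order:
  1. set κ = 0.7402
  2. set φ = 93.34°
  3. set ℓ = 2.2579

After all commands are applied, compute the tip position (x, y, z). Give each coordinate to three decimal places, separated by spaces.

initial: κ=0.2782, φ=107.06°, ℓ=1.2071
cmd 1: set κ=0.7402 → (κ,φ,ℓ)=(0.7402,107.06°,1.2071) → tip=(-0.1480,0.4821,1.0528)
cmd 2: set φ=93.34° → (κ,φ,ℓ)=(0.7402,93.34°,1.2071) → tip=(-0.0294,0.5035,1.0528)
cmd 3: set ℓ=2.2579 → (κ,φ,ℓ)=(0.7402,93.34°,2.2579) → tip=(-0.0866,1.4840,1.3442)

-0.087 1.484 1.344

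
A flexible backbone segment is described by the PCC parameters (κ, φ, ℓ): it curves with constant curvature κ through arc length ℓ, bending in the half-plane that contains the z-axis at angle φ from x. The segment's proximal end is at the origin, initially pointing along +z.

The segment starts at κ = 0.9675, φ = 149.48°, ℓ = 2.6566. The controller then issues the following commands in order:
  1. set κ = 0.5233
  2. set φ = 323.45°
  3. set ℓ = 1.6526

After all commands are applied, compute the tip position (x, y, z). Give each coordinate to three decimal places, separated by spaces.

initial: κ=0.9675, φ=149.48°, ℓ=2.6566
cmd 1: set κ=0.5233 → (κ,φ,ℓ)=(0.5233,149.48°,2.6566) → tip=(-1.3505,0.7961,1.8799)
cmd 2: set φ=323.45° → (κ,φ,ℓ)=(0.5233,323.45°,2.6566) → tip=(1.2594,-0.9336,1.8799)
cmd 3: set ℓ=1.6526 → (κ,φ,ℓ)=(0.5233,323.45°,1.6526) → tip=(0.5392,-0.3997,1.4542)

0.539 -0.400 1.454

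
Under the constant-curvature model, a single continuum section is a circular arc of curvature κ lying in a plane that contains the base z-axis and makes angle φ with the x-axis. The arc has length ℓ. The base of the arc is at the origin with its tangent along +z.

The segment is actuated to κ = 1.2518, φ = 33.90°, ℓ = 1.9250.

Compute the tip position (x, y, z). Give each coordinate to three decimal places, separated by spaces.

θ = κ·ℓ = 1.2518 × 1.9250 = 2.40972 rad
ρ = (1 − cos θ)/κ = (1 − -0.74392)/1.2518 = 1.39313
z = sin θ / κ = 0.66827/1.2518 = 0.53385
x = ρ cos φ = 1.39313 × cos(33.90°) = 1.15632
y = ρ sin φ = 1.39313 × sin(33.90°) = 0.77701

1.156 0.777 0.534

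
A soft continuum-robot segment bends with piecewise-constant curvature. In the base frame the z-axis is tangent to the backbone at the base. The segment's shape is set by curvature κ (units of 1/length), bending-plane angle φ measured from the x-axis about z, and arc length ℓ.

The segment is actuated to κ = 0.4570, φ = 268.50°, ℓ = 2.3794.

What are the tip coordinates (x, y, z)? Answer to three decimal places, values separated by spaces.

-0.031 -1.171 1.937

θ = κ·ℓ = 0.4570 × 2.3794 = 1.08739 rad
ρ = (1 − cos θ)/κ = (1 − 0.46480)/0.4570 = 1.17111
z = sin θ / κ = 0.88541/0.4570 = 1.93745
x = ρ cos φ = 1.17111 × cos(268.50°) = -0.03066
y = ρ sin φ = 1.17111 × sin(268.50°) = -1.17071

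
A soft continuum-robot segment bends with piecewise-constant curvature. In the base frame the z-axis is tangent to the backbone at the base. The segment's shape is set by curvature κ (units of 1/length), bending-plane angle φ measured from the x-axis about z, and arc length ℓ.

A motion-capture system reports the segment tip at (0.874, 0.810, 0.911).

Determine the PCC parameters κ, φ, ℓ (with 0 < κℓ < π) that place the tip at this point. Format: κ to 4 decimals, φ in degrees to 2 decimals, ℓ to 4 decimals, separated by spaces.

ρ = √(x²+y²) = √(0.874² + 0.810²) = 1.19163
φ = atan2(y, x) mod 360° = atan2(0.810, 0.874) = 42.8235°
|p|² = ρ² + z² = 1.19163² + 0.911² = 2.24990
κ = 2ρ / |p|² = 2×1.19163 / 2.24990 = 1.05927
θ = 2·atan2(ρ, z) = 2·atan2(1.19163, 0.911) = 1.83616 rad
ℓ = θ/κ = 1.83616/1.05927 = 1.73341

1.0593 42.82 1.7334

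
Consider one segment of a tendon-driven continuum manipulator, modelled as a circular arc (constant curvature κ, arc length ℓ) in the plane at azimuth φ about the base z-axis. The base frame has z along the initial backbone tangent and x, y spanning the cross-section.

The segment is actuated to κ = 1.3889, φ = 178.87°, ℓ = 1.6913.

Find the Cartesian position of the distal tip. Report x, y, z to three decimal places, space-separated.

θ = κ·ℓ = 1.3889 × 1.6913 = 2.34905 rad
ρ = (1 − cos θ)/κ = (1 − -0.70203)/1.3889 = 1.22545
z = sin θ / κ = 0.71214/1.3889 = 0.51274
x = ρ cos φ = 1.22545 × cos(178.87°) = -1.22522
y = ρ sin φ = 1.22545 × sin(178.87°) = 0.02417

-1.225 0.024 0.513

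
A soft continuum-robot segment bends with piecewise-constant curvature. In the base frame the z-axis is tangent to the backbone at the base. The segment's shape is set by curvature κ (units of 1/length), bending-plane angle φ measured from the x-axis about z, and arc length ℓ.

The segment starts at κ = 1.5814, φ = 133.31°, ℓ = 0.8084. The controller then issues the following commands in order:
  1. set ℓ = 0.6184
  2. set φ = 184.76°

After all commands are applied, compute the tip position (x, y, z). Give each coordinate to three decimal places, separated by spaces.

-0.278 -0.023 0.524

initial: κ=1.5814, φ=133.31°, ℓ=0.8084
cmd 1: set ℓ=0.6184 → (κ,φ,ℓ)=(1.5814,133.31°,0.6184) → tip=(-0.1914,0.2030,0.5244)
cmd 2: set φ=184.76° → (κ,φ,ℓ)=(1.5814,184.76°,0.6184) → tip=(-0.2781,-0.0232,0.5244)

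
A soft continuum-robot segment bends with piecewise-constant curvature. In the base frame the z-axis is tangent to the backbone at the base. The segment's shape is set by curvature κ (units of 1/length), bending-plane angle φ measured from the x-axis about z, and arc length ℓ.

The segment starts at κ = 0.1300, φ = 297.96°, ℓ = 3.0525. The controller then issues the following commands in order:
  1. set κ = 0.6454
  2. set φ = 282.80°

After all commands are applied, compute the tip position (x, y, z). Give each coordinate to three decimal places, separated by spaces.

0.477 -2.098 1.428

initial: κ=0.1300, φ=297.96°, ℓ=3.0525
cmd 1: set κ=0.6454 → (κ,φ,ℓ)=(0.6454,297.96°,3.0525) → tip=(1.0089,-1.9006,1.4275)
cmd 2: set φ=282.80° → (κ,φ,ℓ)=(0.6454,282.80°,3.0525) → tip=(0.4767,-2.0983,1.4275)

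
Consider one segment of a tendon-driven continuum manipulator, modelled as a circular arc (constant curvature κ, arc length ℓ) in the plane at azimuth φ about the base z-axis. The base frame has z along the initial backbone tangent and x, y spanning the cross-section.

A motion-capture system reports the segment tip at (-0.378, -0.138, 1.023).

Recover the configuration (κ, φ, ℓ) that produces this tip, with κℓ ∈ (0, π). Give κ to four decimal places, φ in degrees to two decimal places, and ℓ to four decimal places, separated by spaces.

ρ = √(x²+y²) = √(-0.378² + -0.138²) = 0.40240
φ = atan2(y, x) mod 360° = atan2(-0.138, -0.378) = 200.0561°
|p|² = ρ² + z² = 0.40240² + 1.023² = 1.20846
κ = 2ρ / |p|² = 2×0.40240 / 1.20846 = 0.66598
θ = 2·atan2(ρ, z) = 2·atan2(0.40240, 1.023) = 0.74953 rad
ℓ = θ/κ = 0.74953/0.66598 = 1.12546

0.6660 200.06 1.1255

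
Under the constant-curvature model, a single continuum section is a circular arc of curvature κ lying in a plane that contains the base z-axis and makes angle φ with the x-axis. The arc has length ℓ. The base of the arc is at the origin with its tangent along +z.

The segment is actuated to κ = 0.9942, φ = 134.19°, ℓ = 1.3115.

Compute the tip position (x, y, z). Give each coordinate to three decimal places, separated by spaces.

-0.516 0.531 0.970

θ = κ·ℓ = 0.9942 × 1.3115 = 1.30389 rad
ρ = (1 − cos θ)/κ = (1 − 0.26375)/0.9942 = 0.74055
z = sin θ / κ = 0.96459/0.9942 = 0.97022
x = ρ cos φ = 0.74055 × cos(134.19°) = -0.51619
y = ρ sin φ = 0.74055 × sin(134.19°) = 0.53100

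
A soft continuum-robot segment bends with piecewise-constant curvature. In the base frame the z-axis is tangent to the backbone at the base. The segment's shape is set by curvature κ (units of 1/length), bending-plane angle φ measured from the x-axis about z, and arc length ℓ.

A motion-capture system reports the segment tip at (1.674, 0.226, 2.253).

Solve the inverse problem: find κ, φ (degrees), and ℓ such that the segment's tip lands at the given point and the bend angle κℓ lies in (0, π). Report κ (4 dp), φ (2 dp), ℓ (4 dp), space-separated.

0.4261 7.69 3.0200

ρ = √(x²+y²) = √(1.674² + 0.226²) = 1.68919
φ = atan2(y, x) mod 360° = atan2(0.226, 1.674) = 7.6888°
|p|² = ρ² + z² = 1.68919² + 2.253² = 7.92936
κ = 2ρ / |p|² = 2×1.68919 / 7.92936 = 0.42606
θ = 2·atan2(ρ, z) = 2·atan2(1.68919, 2.253) = 1.28668 rad
ℓ = θ/κ = 1.28668/0.42606 = 3.01996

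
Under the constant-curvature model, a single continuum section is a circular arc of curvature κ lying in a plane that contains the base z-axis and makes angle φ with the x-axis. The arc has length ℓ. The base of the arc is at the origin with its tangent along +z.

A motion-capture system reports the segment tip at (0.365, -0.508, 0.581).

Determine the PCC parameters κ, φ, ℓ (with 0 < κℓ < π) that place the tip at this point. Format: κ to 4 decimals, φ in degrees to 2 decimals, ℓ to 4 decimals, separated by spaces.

ρ = √(x²+y²) = √(0.365² + -0.508²) = 0.62553
φ = atan2(y, x) mod 360° = atan2(-0.508, 0.365) = 305.6974°
|p|² = ρ² + z² = 0.62553² + 0.581² = 0.72885
κ = 2ρ / |p|² = 2×0.62553 / 0.72885 = 1.71649
θ = 2·atan2(ρ, z) = 2·atan2(0.62553, 0.581) = 1.64458 rad
ℓ = θ/κ = 1.64458/1.71649 = 0.95811

1.7165 305.70 0.9581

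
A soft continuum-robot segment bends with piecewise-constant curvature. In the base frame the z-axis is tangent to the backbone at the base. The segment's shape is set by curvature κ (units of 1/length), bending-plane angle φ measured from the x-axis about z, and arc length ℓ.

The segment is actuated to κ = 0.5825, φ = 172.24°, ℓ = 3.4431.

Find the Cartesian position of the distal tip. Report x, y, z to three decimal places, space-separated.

-2.418 0.329 1.557

θ = κ·ℓ = 0.5825 × 3.4431 = 2.00561 rad
ρ = (1 − cos θ)/κ = (1 − -0.42124)/0.5825 = 2.43989
z = sin θ / κ = 0.90695/0.5825 = 1.55700
x = ρ cos φ = 2.43989 × cos(172.24°) = -2.41755
y = ρ sin φ = 2.43989 × sin(172.24°) = 0.32944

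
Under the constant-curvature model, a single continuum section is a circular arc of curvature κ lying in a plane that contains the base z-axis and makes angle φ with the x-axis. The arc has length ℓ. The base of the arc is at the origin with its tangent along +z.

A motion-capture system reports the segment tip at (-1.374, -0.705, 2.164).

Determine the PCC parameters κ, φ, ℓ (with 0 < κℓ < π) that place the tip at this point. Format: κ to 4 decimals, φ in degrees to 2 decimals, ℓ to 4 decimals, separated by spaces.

0.4370 207.16 2.8367

ρ = √(x²+y²) = √(-1.374² + -0.705²) = 1.54431
φ = atan2(y, x) mod 360° = atan2(-0.705, -1.374) = 207.1624°
|p|² = ρ² + z² = 1.54431² + 2.164² = 7.06780
κ = 2ρ / |p|² = 2×1.54431 / 7.06780 = 0.43700
θ = 2·atan2(ρ, z) = 2·atan2(1.54431, 2.164) = 1.23964 rad
ℓ = θ/κ = 1.23964/0.43700 = 2.83671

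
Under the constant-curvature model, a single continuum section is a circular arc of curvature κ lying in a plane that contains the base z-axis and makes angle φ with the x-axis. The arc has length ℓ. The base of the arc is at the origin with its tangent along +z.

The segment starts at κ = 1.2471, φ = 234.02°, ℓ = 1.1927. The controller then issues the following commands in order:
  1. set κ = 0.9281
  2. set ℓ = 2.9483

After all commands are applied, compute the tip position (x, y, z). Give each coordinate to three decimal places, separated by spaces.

initial: κ=1.2471, φ=234.02°, ℓ=1.1927
cmd 1: set κ=0.9281 → (κ,φ,ℓ)=(0.9281,234.02°,1.1927) → tip=(-0.3498,-0.4818,0.9636)
cmd 2: set ℓ=2.9483 → (κ,φ,ℓ)=(0.9281,234.02°,2.9483) → tip=(-1.2148,-1.6732,0.4248)

-1.215 -1.673 0.425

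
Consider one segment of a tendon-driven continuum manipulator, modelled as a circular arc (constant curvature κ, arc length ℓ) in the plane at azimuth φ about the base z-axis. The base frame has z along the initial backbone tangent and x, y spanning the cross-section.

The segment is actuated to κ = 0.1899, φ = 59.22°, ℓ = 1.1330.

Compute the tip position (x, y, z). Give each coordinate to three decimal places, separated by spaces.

θ = κ·ℓ = 0.1899 × 1.1330 = 0.21516 rad
ρ = (1 − cos θ)/κ = (1 − 0.97694)/0.1899 = 0.12142
z = sin θ / κ = 0.21350/0.1899 = 1.12428
x = ρ cos φ = 0.12142 × cos(59.22°) = 0.06213
y = ρ sin φ = 0.12142 × sin(59.22°) = 0.10431

0.062 0.104 1.124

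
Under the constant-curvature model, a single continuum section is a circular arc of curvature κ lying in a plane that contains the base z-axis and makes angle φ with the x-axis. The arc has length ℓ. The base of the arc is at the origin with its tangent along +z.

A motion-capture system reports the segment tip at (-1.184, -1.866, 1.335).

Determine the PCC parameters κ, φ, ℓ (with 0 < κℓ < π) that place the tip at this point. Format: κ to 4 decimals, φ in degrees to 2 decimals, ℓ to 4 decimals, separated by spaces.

0.6630 237.60 3.0990

ρ = √(x²+y²) = √(-1.184² + -1.866²) = 2.20993
φ = atan2(y, x) mod 360° = atan2(-1.866, -1.184) = 237.6044°
|p|² = ρ² + z² = 2.20993² + 1.335² = 6.66604
κ = 2ρ / |p|² = 2×2.20993 / 6.66604 = 0.66304
θ = 2·atan2(ρ, z) = 2·atan2(2.20993, 1.335) = 2.05475 rad
ℓ = θ/κ = 2.05475/0.66304 = 3.09897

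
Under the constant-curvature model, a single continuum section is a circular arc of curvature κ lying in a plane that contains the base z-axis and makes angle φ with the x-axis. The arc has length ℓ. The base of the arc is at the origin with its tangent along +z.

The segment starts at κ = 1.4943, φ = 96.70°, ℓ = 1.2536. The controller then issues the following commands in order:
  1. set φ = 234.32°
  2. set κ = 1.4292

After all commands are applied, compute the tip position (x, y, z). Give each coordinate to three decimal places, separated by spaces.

-0.497 -0.693 0.683

initial: κ=1.4943, φ=96.70°, ℓ=1.2536
cmd 1: set φ=234.32° → (κ,φ,ℓ)=(1.4943,234.32°,1.2536) → tip=(-0.5066,-0.7055,0.6388)
cmd 2: set κ=1.4292 → (κ,φ,ℓ)=(1.4292,234.32°,1.2536) → tip=(-0.4975,-0.6929,0.6827)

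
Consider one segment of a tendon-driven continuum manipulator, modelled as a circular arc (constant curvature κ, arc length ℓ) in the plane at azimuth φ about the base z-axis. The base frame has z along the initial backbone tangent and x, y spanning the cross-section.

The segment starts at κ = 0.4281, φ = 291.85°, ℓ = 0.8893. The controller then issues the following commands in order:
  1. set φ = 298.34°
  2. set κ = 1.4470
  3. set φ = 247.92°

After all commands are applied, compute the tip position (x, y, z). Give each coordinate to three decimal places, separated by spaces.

-0.187 -0.461 0.663

initial: κ=0.4281, φ=291.85°, ℓ=0.8893
cmd 1: set φ=298.34° → (κ,φ,ℓ)=(0.4281,298.34°,0.8893) → tip=(0.0794,-0.1472,0.8680)
cmd 2: set κ=1.4470 → (κ,φ,ℓ)=(1.4470,298.34°,0.8893) → tip=(0.2361,-0.4378,0.6634)
cmd 3: set φ=247.92° → (κ,φ,ℓ)=(1.4470,247.92°,0.8893) → tip=(-0.1870,-0.4610,0.6634)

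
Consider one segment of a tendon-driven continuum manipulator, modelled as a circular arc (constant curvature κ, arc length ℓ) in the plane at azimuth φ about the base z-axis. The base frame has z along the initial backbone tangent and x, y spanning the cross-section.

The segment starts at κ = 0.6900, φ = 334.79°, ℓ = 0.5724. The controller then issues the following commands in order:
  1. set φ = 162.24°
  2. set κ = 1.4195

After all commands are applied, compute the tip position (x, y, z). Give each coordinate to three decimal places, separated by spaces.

initial: κ=0.6900, φ=334.79°, ℓ=0.5724
cmd 1: set φ=162.24° → (κ,φ,ℓ)=(0.6900,162.24°,0.5724) → tip=(-0.1063,0.0340,0.5576)
cmd 2: set κ=1.4195 → (κ,φ,ℓ)=(1.4195,162.24°,0.5724) → tip=(-0.2095,0.0671,0.5115)

-0.210 0.067 0.511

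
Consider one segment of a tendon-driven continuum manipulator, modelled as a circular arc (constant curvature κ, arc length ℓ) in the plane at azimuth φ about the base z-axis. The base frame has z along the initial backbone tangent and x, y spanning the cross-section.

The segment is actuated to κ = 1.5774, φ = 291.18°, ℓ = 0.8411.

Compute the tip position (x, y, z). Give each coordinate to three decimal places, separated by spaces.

0.174 -0.448 0.615

θ = κ·ℓ = 1.5774 × 0.8411 = 1.32675 rad
ρ = (1 − cos θ)/κ = (1 − 0.24163)/1.5774 = 0.48077
z = sin θ / κ = 0.97037/1.5774 = 0.61517
x = ρ cos φ = 0.48077 × cos(291.18°) = 0.17370
y = ρ sin φ = 0.48077 × sin(291.18°) = -0.44830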